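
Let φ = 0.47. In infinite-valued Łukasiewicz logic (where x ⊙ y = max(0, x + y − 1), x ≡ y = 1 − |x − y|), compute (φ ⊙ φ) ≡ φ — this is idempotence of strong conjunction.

φ ⊙ φ = max(0, 0.47 + 0.47 − 1) = max(0, -0.06) = 0.00
(φ ⊙ φ) ≡ φ = 1 − |0.00 − 0.47| = 1 − 0.47 = 0.53
(The value 0.53 < 1 shows this instance is not satisfied; fails in Ł∞ since a ⊗ a = max(0, 2a−1) ≠ a in general.)

0.53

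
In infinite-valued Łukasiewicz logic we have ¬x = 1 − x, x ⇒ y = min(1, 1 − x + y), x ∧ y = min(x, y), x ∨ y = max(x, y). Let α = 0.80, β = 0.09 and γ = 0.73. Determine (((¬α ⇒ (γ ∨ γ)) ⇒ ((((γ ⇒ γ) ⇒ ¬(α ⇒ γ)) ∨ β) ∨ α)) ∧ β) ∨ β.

0.09

¬α = 1 − 0.80 = 0.20
γ ∨ γ = max(0.73, 0.73) = 0.73
¬α ⇒ (γ ∨ γ) = min(1, 1 − 0.20 + 0.73) = min(1, 1.53) = 1.00
γ ⇒ γ = min(1, 1 − 0.73 + 0.73) = min(1, 1.00) = 1.00
α ⇒ γ = min(1, 1 − 0.80 + 0.73) = min(1, 0.93) = 0.93
¬(α ⇒ γ) = 1 − 0.93 = 0.07
(γ ⇒ γ) ⇒ ¬(α ⇒ γ) = min(1, 1 − 1.00 + 0.07) = min(1, 0.07) = 0.07
((γ ⇒ γ) ⇒ ¬(α ⇒ γ)) ∨ β = max(0.07, 0.09) = 0.09
(((γ ⇒ γ) ⇒ ¬(α ⇒ γ)) ∨ β) ∨ α = max(0.09, 0.80) = 0.80
(¬α ⇒ (γ ∨ γ)) ⇒ ((((γ ⇒ γ) ⇒ ¬(α ⇒ γ)) ∨ β) ∨ α) = min(1, 1 − 1.00 + 0.80) = min(1, 0.80) = 0.80
((¬α ⇒ (γ ∨ γ)) ⇒ ((((γ ⇒ γ) ⇒ ¬(α ⇒ γ)) ∨ β) ∨ α)) ∧ β = min(0.80, 0.09) = 0.09
(((¬α ⇒ (γ ∨ γ)) ⇒ ((((γ ⇒ γ) ⇒ ¬(α ⇒ γ)) ∨ β) ∨ α)) ∧ β) ∨ β = max(0.09, 0.09) = 0.09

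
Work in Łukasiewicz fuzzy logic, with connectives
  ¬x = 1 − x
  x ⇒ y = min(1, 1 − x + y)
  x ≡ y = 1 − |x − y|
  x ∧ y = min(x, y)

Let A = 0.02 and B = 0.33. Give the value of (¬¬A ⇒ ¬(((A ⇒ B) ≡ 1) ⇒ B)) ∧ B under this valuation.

¬A = 1 − 0.02 = 0.98
¬¬A = 1 − 0.98 = 0.02
A ⇒ B = min(1, 1 − 0.02 + 0.33) = min(1, 1.31) = 1.00
(A ⇒ B) ≡ 1 = 1 − |1.00 − 1.00| = 1 − 0.00 = 1.00
((A ⇒ B) ≡ 1) ⇒ B = min(1, 1 − 1.00 + 0.33) = min(1, 0.33) = 0.33
¬(((A ⇒ B) ≡ 1) ⇒ B) = 1 − 0.33 = 0.67
¬¬A ⇒ ¬(((A ⇒ B) ≡ 1) ⇒ B) = min(1, 1 − 0.02 + 0.67) = min(1, 1.65) = 1.00
(¬¬A ⇒ ¬(((A ⇒ B) ≡ 1) ⇒ B)) ∧ B = min(1.00, 0.33) = 0.33

0.33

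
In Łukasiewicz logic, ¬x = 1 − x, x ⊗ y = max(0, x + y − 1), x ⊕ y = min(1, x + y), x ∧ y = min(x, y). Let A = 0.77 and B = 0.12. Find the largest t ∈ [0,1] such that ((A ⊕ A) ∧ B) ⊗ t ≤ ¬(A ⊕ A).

A ⊕ A = min(1, 0.77 + 0.77) = min(1, 1.54) = 1.00
(A ⊕ A) ∧ B = min(1.00, 0.12) = 0.12
So the left factor is (A ⊕ A) ∧ B = 0.12.
¬(A ⊕ A) = 1 − 1.00 = 0.00
So the right-hand bound is ¬(A ⊕ A) = 0.00.
The residuum of the Łukasiewicz t-norm gives the supremum: min(1, 1 − 0.12 + 0.00).
1 − 0.12 + 0.00 = 0.88, so t = min(1, 0.88) = 0.88.
Check: 0.12 ⊗ 0.88 = max(0, 0.00) = 0.00 ≤ 0.00.

0.88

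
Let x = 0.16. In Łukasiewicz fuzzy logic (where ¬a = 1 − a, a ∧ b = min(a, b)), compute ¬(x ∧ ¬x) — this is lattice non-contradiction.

0.84

¬x = 1 − 0.16 = 0.84
x ∧ ¬x = min(0.16, 0.84) = 0.16
¬(x ∧ ¬x) = 1 − 0.16 = 0.84
(The value 0.84 < 1 shows this instance is not satisfied; not a Ł∞-tautology — its value is 1 − min(a, 1−a).)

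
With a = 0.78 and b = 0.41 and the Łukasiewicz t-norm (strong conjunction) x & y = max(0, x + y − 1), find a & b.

0.19

a & b = max(0, 0.78 + 0.41 − 1) = max(0, 0.19) = 0.19
For comparison, the Gödel (minimum) t-norm min(x, y) would give 0.41.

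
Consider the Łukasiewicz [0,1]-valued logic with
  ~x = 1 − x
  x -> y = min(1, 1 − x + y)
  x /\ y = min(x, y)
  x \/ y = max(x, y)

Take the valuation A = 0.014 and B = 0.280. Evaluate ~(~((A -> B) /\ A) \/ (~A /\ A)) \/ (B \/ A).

A -> B = min(1, 1 − 0.014 + 0.280) = min(1, 1.266) = 1.000
(A -> B) /\ A = min(1.000, 0.014) = 0.014
~((A -> B) /\ A) = 1 − 0.014 = 0.986
~A = 1 − 0.014 = 0.986
~A /\ A = min(0.986, 0.014) = 0.014
~((A -> B) /\ A) \/ (~A /\ A) = max(0.986, 0.014) = 0.986
~(~((A -> B) /\ A) \/ (~A /\ A)) = 1 − 0.986 = 0.014
B \/ A = max(0.280, 0.014) = 0.280
~(~((A -> B) /\ A) \/ (~A /\ A)) \/ (B \/ A) = max(0.014, 0.280) = 0.280

0.280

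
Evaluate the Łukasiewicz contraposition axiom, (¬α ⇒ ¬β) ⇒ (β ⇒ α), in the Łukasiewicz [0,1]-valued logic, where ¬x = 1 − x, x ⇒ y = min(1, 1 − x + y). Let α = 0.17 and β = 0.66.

¬α = 1 − 0.17 = 0.83
¬β = 1 − 0.66 = 0.34
¬α ⇒ ¬β = min(1, 1 − 0.83 + 0.34) = min(1, 0.51) = 0.51
β ⇒ α = min(1, 1 − 0.66 + 0.17) = min(1, 0.51) = 0.51
(¬α ⇒ ¬β) ⇒ (β ⇒ α) = min(1, 1 − 0.51 + 0.51) = min(1, 1.00) = 1.00
(As expected: an axiom of Ł∞, always 1.)

1.00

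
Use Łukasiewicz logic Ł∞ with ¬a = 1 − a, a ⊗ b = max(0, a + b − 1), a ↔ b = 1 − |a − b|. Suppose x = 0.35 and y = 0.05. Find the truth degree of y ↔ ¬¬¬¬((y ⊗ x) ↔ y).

0.10

y ⊗ x = max(0, 0.05 + 0.35 − 1) = max(0, -0.60) = 0.00
(y ⊗ x) ↔ y = 1 − |0.00 − 0.05| = 1 − 0.05 = 0.95
¬((y ⊗ x) ↔ y) = 1 − 0.95 = 0.05
¬¬((y ⊗ x) ↔ y) = 1 − 0.05 = 0.95
¬¬¬((y ⊗ x) ↔ y) = 1 − 0.95 = 0.05
¬¬¬¬((y ⊗ x) ↔ y) = 1 − 0.05 = 0.95
y ↔ ¬¬¬¬((y ⊗ x) ↔ y) = 1 − |0.05 − 0.95| = 1 − 0.90 = 0.10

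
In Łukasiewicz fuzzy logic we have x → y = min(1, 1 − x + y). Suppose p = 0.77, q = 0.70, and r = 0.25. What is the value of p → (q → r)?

0.78

q → r = min(1, 1 − 0.70 + 0.25) = min(1, 0.55) = 0.55
p → (q → r) = min(1, 1 − 0.77 + 0.55) = min(1, 0.78) = 0.78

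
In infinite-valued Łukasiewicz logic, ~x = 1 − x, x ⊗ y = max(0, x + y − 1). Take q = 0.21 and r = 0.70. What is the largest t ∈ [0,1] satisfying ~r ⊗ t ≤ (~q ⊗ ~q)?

1.00

~r = 1 − 0.70 = 0.30
So the left factor is ~r = 0.30.
~q = 1 − 0.21 = 0.79
~q ⊗ ~q = max(0, 0.79 + 0.79 − 1) = max(0, 0.58) = 0.58
So the right-hand bound is ~q ⊗ ~q = 0.58.
The residuum of the Łukasiewicz t-norm gives the supremum: min(1, 1 − 0.30 + 0.58).
1 − 0.30 + 0.58 = 1.28, so t = min(1, 1.28) = 1.00.
Check: 0.30 ⊗ 1.00 = max(0, 0.30) = 0.30 ≤ 0.58.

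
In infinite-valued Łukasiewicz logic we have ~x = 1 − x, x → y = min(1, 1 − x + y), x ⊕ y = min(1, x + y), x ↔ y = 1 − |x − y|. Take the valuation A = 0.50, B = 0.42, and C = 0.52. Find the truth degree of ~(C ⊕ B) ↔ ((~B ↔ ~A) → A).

0.48

C ⊕ B = min(1, 0.52 + 0.42) = min(1, 0.94) = 0.94
~(C ⊕ B) = 1 − 0.94 = 0.06
~B = 1 − 0.42 = 0.58
~A = 1 − 0.50 = 0.50
~B ↔ ~A = 1 − |0.58 − 0.50| = 1 − 0.08 = 0.92
(~B ↔ ~A) → A = min(1, 1 − 0.92 + 0.50) = min(1, 0.58) = 0.58
~(C ⊕ B) ↔ ((~B ↔ ~A) → A) = 1 − |0.06 − 0.58| = 1 − 0.52 = 0.48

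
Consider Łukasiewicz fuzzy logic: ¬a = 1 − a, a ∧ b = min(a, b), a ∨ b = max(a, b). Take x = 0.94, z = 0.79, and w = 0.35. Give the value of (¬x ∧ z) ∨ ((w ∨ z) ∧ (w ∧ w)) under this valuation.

0.35

¬x = 1 − 0.94 = 0.06
¬x ∧ z = min(0.06, 0.79) = 0.06
w ∨ z = max(0.35, 0.79) = 0.79
w ∧ w = min(0.35, 0.35) = 0.35
(w ∨ z) ∧ (w ∧ w) = min(0.79, 0.35) = 0.35
(¬x ∧ z) ∨ ((w ∨ z) ∧ (w ∧ w)) = max(0.06, 0.35) = 0.35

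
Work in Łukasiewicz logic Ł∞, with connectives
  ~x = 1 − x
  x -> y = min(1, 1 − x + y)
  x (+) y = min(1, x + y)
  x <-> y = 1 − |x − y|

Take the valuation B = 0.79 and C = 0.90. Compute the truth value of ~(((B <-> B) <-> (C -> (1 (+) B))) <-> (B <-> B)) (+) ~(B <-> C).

0.11

B <-> B = 1 − |0.79 − 0.79| = 1 − 0.00 = 1.00
1 (+) B = min(1, 1.00 + 0.79) = min(1, 1.79) = 1.00
C -> (1 (+) B) = min(1, 1 − 0.90 + 1.00) = min(1, 1.10) = 1.00
(B <-> B) <-> (C -> (1 (+) B)) = 1 − |1.00 − 1.00| = 1 − 0.00 = 1.00
((B <-> B) <-> (C -> (1 (+) B))) <-> (B <-> B) = 1 − |1.00 − 1.00| = 1 − 0.00 = 1.00
~(((B <-> B) <-> (C -> (1 (+) B))) <-> (B <-> B)) = 1 − 1.00 = 0.00
B <-> C = 1 − |0.79 − 0.90| = 1 − 0.11 = 0.89
~(B <-> C) = 1 − 0.89 = 0.11
~(((B <-> B) <-> (C -> (1 (+) B))) <-> (B <-> B)) (+) ~(B <-> C) = min(1, 0.00 + 0.11) = min(1, 0.11) = 0.11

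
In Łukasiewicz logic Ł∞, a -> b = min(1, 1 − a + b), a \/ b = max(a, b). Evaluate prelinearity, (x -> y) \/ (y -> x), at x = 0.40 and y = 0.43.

1.00

x -> y = min(1, 1 − 0.40 + 0.43) = min(1, 1.03) = 1.00
y -> x = min(1, 1 − 0.43 + 0.40) = min(1, 0.97) = 0.97
(x -> y) \/ (y -> x) = max(1.00, 0.97) = 1.00
(As expected: a Ł∞-tautology — holds in every MV-chain.)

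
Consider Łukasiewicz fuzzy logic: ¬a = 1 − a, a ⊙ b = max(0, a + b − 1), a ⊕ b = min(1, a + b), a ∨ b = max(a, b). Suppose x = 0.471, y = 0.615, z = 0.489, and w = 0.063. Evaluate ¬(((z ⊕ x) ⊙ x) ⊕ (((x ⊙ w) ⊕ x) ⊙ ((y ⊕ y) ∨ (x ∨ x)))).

0.098

z ⊕ x = min(1, 0.489 + 0.471) = min(1, 0.960) = 0.960
(z ⊕ x) ⊙ x = max(0, 0.960 + 0.471 − 1) = max(0, 0.431) = 0.431
x ⊙ w = max(0, 0.471 + 0.063 − 1) = max(0, -0.466) = 0.000
(x ⊙ w) ⊕ x = min(1, 0.000 + 0.471) = min(1, 0.471) = 0.471
y ⊕ y = min(1, 0.615 + 0.615) = min(1, 1.230) = 1.000
x ∨ x = max(0.471, 0.471) = 0.471
(y ⊕ y) ∨ (x ∨ x) = max(1.000, 0.471) = 1.000
((x ⊙ w) ⊕ x) ⊙ ((y ⊕ y) ∨ (x ∨ x)) = max(0, 0.471 + 1.000 − 1) = max(0, 0.471) = 0.471
((z ⊕ x) ⊙ x) ⊕ (((x ⊙ w) ⊕ x) ⊙ ((y ⊕ y) ∨ (x ∨ x))) = min(1, 0.431 + 0.471) = min(1, 0.902) = 0.902
¬(((z ⊕ x) ⊙ x) ⊕ (((x ⊙ w) ⊕ x) ⊙ ((y ⊕ y) ∨ (x ∨ x)))) = 1 − 0.902 = 0.098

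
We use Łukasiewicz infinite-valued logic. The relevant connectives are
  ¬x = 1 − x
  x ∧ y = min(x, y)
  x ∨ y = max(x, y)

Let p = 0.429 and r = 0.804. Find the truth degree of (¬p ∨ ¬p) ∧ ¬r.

¬p = 1 − 0.429 = 0.571
¬p ∨ ¬p = max(0.571, 0.571) = 0.571
¬r = 1 − 0.804 = 0.196
(¬p ∨ ¬p) ∧ ¬r = min(0.571, 0.196) = 0.196

0.196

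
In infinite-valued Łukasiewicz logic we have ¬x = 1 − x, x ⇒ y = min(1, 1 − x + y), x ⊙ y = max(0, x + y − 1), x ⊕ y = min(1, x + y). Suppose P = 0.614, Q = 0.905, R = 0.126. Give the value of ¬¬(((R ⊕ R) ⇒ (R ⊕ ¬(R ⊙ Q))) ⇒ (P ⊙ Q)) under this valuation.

0.519

R ⊕ R = min(1, 0.126 + 0.126) = min(1, 0.252) = 0.252
R ⊙ Q = max(0, 0.126 + 0.905 − 1) = max(0, 0.031) = 0.031
¬(R ⊙ Q) = 1 − 0.031 = 0.969
R ⊕ ¬(R ⊙ Q) = min(1, 0.126 + 0.969) = min(1, 1.095) = 1.000
(R ⊕ R) ⇒ (R ⊕ ¬(R ⊙ Q)) = min(1, 1 − 0.252 + 1.000) = min(1, 1.748) = 1.000
P ⊙ Q = max(0, 0.614 + 0.905 − 1) = max(0, 0.519) = 0.519
((R ⊕ R) ⇒ (R ⊕ ¬(R ⊙ Q))) ⇒ (P ⊙ Q) = min(1, 1 − 1.000 + 0.519) = min(1, 0.519) = 0.519
¬(((R ⊕ R) ⇒ (R ⊕ ¬(R ⊙ Q))) ⇒ (P ⊙ Q)) = 1 − 0.519 = 0.481
¬¬(((R ⊕ R) ⇒ (R ⊕ ¬(R ⊙ Q))) ⇒ (P ⊙ Q)) = 1 − 0.481 = 0.519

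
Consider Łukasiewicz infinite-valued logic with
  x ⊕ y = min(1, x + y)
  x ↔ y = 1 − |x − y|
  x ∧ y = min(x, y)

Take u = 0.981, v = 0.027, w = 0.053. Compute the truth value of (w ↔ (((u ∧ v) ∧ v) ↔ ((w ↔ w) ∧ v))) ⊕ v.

0.080

u ∧ v = min(0.981, 0.027) = 0.027
(u ∧ v) ∧ v = min(0.027, 0.027) = 0.027
w ↔ w = 1 − |0.053 − 0.053| = 1 − 0.000 = 1.000
(w ↔ w) ∧ v = min(1.000, 0.027) = 0.027
((u ∧ v) ∧ v) ↔ ((w ↔ w) ∧ v) = 1 − |0.027 − 0.027| = 1 − 0.000 = 1.000
w ↔ (((u ∧ v) ∧ v) ↔ ((w ↔ w) ∧ v)) = 1 − |0.053 − 1.000| = 1 − 0.947 = 0.053
(w ↔ (((u ∧ v) ∧ v) ↔ ((w ↔ w) ∧ v))) ⊕ v = min(1, 0.053 + 0.027) = min(1, 0.080) = 0.080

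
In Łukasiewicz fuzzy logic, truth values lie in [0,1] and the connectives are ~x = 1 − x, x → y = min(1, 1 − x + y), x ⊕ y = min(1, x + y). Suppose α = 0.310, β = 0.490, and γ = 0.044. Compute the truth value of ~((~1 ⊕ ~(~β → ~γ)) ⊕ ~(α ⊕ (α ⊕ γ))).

~1 = 1 − 1.000 = 0.000
~β = 1 − 0.490 = 0.510
~γ = 1 − 0.044 = 0.956
~β → ~γ = min(1, 1 − 0.510 + 0.956) = min(1, 1.446) = 1.000
~(~β → ~γ) = 1 − 1.000 = 0.000
~1 ⊕ ~(~β → ~γ) = min(1, 0.000 + 0.000) = min(1, 0.000) = 0.000
α ⊕ γ = min(1, 0.310 + 0.044) = min(1, 0.354) = 0.354
α ⊕ (α ⊕ γ) = min(1, 0.310 + 0.354) = min(1, 0.664) = 0.664
~(α ⊕ (α ⊕ γ)) = 1 − 0.664 = 0.336
(~1 ⊕ ~(~β → ~γ)) ⊕ ~(α ⊕ (α ⊕ γ)) = min(1, 0.000 + 0.336) = min(1, 0.336) = 0.336
~((~1 ⊕ ~(~β → ~γ)) ⊕ ~(α ⊕ (α ⊕ γ))) = 1 − 0.336 = 0.664

0.664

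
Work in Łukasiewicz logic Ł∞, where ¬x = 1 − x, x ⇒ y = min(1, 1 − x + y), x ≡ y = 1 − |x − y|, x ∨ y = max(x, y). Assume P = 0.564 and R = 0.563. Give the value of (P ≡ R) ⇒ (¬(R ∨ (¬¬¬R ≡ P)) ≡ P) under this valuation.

P ≡ R = 1 − |0.564 − 0.563| = 1 − 0.001 = 0.999
¬R = 1 − 0.563 = 0.437
¬¬R = 1 − 0.437 = 0.563
¬¬¬R = 1 − 0.563 = 0.437
¬¬¬R ≡ P = 1 − |0.437 − 0.564| = 1 − 0.127 = 0.873
R ∨ (¬¬¬R ≡ P) = max(0.563, 0.873) = 0.873
¬(R ∨ (¬¬¬R ≡ P)) = 1 − 0.873 = 0.127
¬(R ∨ (¬¬¬R ≡ P)) ≡ P = 1 − |0.127 − 0.564| = 1 − 0.437 = 0.563
(P ≡ R) ⇒ (¬(R ∨ (¬¬¬R ≡ P)) ≡ P) = min(1, 1 − 0.999 + 0.563) = min(1, 0.564) = 0.564

0.564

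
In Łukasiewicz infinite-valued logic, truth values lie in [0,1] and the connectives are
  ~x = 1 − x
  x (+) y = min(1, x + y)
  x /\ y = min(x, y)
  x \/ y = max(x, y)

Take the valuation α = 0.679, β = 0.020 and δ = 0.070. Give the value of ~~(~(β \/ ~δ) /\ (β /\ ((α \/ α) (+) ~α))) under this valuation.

0.020

~δ = 1 − 0.070 = 0.930
β \/ ~δ = max(0.020, 0.930) = 0.930
~(β \/ ~δ) = 1 − 0.930 = 0.070
α \/ α = max(0.679, 0.679) = 0.679
~α = 1 − 0.679 = 0.321
(α \/ α) (+) ~α = min(1, 0.679 + 0.321) = min(1, 1.000) = 1.000
β /\ ((α \/ α) (+) ~α) = min(0.020, 1.000) = 0.020
~(β \/ ~δ) /\ (β /\ ((α \/ α) (+) ~α)) = min(0.070, 0.020) = 0.020
~(~(β \/ ~δ) /\ (β /\ ((α \/ α) (+) ~α))) = 1 − 0.020 = 0.980
~~(~(β \/ ~δ) /\ (β /\ ((α \/ α) (+) ~α))) = 1 − 0.980 = 0.020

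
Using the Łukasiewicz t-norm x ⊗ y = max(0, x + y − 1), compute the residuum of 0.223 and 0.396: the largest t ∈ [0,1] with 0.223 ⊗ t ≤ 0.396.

The residuum of the Łukasiewicz t-norm gives the supremum: min(1, 1 − 0.223 + 0.396).
1 − 0.223 + 0.396 = 1.173, so t = min(1, 1.173) = 1.000.
Check: 0.223 ⊗ 1.000 = max(0, 0.223) = 0.223 ≤ 0.396.

1.000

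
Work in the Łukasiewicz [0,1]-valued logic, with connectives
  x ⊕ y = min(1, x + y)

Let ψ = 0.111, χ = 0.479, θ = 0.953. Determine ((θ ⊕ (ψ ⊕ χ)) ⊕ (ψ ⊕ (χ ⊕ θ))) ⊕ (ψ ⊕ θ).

ψ ⊕ χ = min(1, 0.111 + 0.479) = min(1, 0.590) = 0.590
θ ⊕ (ψ ⊕ χ) = min(1, 0.953 + 0.590) = min(1, 1.543) = 1.000
χ ⊕ θ = min(1, 0.479 + 0.953) = min(1, 1.432) = 1.000
ψ ⊕ (χ ⊕ θ) = min(1, 0.111 + 1.000) = min(1, 1.111) = 1.000
(θ ⊕ (ψ ⊕ χ)) ⊕ (ψ ⊕ (χ ⊕ θ)) = min(1, 1.000 + 1.000) = min(1, 2.000) = 1.000
ψ ⊕ θ = min(1, 0.111 + 0.953) = min(1, 1.064) = 1.000
((θ ⊕ (ψ ⊕ χ)) ⊕ (ψ ⊕ (χ ⊕ θ))) ⊕ (ψ ⊕ θ) = min(1, 1.000 + 1.000) = min(1, 2.000) = 1.000

1.000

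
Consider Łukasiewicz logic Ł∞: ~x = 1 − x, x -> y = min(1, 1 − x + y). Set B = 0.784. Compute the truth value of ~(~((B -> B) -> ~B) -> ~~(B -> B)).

B -> B = min(1, 1 − 0.784 + 0.784) = min(1, 1.000) = 1.000
~B = 1 − 0.784 = 0.216
(B -> B) -> ~B = min(1, 1 − 1.000 + 0.216) = min(1, 0.216) = 0.216
~((B -> B) -> ~B) = 1 − 0.216 = 0.784
~(B -> B) = 1 − 1.000 = 0.000
~~(B -> B) = 1 − 0.000 = 1.000
~((B -> B) -> ~B) -> ~~(B -> B) = min(1, 1 − 0.784 + 1.000) = min(1, 1.216) = 1.000
~(~((B -> B) -> ~B) -> ~~(B -> B)) = 1 − 1.000 = 0.000

0.000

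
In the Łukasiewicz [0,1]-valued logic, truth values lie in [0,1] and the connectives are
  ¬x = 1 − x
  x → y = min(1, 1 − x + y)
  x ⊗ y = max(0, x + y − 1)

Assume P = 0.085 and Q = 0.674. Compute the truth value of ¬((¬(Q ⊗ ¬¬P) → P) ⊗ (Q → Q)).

0.915

¬P = 1 − 0.085 = 0.915
¬¬P = 1 − 0.915 = 0.085
Q ⊗ ¬¬P = max(0, 0.674 + 0.085 − 1) = max(0, -0.241) = 0.000
¬(Q ⊗ ¬¬P) = 1 − 0.000 = 1.000
¬(Q ⊗ ¬¬P) → P = min(1, 1 − 1.000 + 0.085) = min(1, 0.085) = 0.085
Q → Q = min(1, 1 − 0.674 + 0.674) = min(1, 1.000) = 1.000
(¬(Q ⊗ ¬¬P) → P) ⊗ (Q → Q) = max(0, 0.085 + 1.000 − 1) = max(0, 0.085) = 0.085
¬((¬(Q ⊗ ¬¬P) → P) ⊗ (Q → Q)) = 1 − 0.085 = 0.915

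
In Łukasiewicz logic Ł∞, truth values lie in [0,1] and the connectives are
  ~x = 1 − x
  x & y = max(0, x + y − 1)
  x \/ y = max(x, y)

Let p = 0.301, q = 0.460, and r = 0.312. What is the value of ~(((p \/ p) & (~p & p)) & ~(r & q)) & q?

p \/ p = max(0.301, 0.301) = 0.301
~p = 1 − 0.301 = 0.699
~p & p = max(0, 0.699 + 0.301 − 1) = max(0, 0.000) = 0.000
(p \/ p) & (~p & p) = max(0, 0.301 + 0.000 − 1) = max(0, -0.699) = 0.000
r & q = max(0, 0.312 + 0.460 − 1) = max(0, -0.228) = 0.000
~(r & q) = 1 − 0.000 = 1.000
((p \/ p) & (~p & p)) & ~(r & q) = max(0, 0.000 + 1.000 − 1) = max(0, 0.000) = 0.000
~(((p \/ p) & (~p & p)) & ~(r & q)) = 1 − 0.000 = 1.000
~(((p \/ p) & (~p & p)) & ~(r & q)) & q = max(0, 1.000 + 0.460 − 1) = max(0, 0.460) = 0.460

0.460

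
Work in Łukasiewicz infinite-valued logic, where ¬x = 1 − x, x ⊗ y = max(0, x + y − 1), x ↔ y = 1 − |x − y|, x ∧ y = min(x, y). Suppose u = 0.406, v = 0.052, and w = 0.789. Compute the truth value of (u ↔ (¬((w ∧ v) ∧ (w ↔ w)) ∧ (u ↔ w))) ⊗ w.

0.578

w ∧ v = min(0.789, 0.052) = 0.052
w ↔ w = 1 − |0.789 − 0.789| = 1 − 0.000 = 1.000
(w ∧ v) ∧ (w ↔ w) = min(0.052, 1.000) = 0.052
¬((w ∧ v) ∧ (w ↔ w)) = 1 − 0.052 = 0.948
u ↔ w = 1 − |0.406 − 0.789| = 1 − 0.383 = 0.617
¬((w ∧ v) ∧ (w ↔ w)) ∧ (u ↔ w) = min(0.948, 0.617) = 0.617
u ↔ (¬((w ∧ v) ∧ (w ↔ w)) ∧ (u ↔ w)) = 1 − |0.406 − 0.617| = 1 − 0.211 = 0.789
(u ↔ (¬((w ∧ v) ∧ (w ↔ w)) ∧ (u ↔ w))) ⊗ w = max(0, 0.789 + 0.789 − 1) = max(0, 0.578) = 0.578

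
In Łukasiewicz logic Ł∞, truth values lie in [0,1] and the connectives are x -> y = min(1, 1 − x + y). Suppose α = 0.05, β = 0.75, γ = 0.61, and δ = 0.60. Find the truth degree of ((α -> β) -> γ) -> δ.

α -> β = min(1, 1 − 0.05 + 0.75) = min(1, 1.70) = 1.00
(α -> β) -> γ = min(1, 1 − 1.00 + 0.61) = min(1, 0.61) = 0.61
((α -> β) -> γ) -> δ = min(1, 1 − 0.61 + 0.60) = min(1, 0.99) = 0.99

0.99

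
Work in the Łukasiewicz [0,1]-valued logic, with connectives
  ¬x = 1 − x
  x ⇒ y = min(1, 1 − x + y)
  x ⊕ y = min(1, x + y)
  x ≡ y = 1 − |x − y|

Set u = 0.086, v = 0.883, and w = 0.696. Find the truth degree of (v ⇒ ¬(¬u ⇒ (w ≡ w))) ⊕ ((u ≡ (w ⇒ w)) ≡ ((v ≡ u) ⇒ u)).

0.320

¬u = 1 − 0.086 = 0.914
w ≡ w = 1 − |0.696 − 0.696| = 1 − 0.000 = 1.000
¬u ⇒ (w ≡ w) = min(1, 1 − 0.914 + 1.000) = min(1, 1.086) = 1.000
¬(¬u ⇒ (w ≡ w)) = 1 − 1.000 = 0.000
v ⇒ ¬(¬u ⇒ (w ≡ w)) = min(1, 1 − 0.883 + 0.000) = min(1, 0.117) = 0.117
w ⇒ w = min(1, 1 − 0.696 + 0.696) = min(1, 1.000) = 1.000
u ≡ (w ⇒ w) = 1 − |0.086 − 1.000| = 1 − 0.914 = 0.086
v ≡ u = 1 − |0.883 − 0.086| = 1 − 0.797 = 0.203
(v ≡ u) ⇒ u = min(1, 1 − 0.203 + 0.086) = min(1, 0.883) = 0.883
(u ≡ (w ⇒ w)) ≡ ((v ≡ u) ⇒ u) = 1 − |0.086 − 0.883| = 1 − 0.797 = 0.203
(v ⇒ ¬(¬u ⇒ (w ≡ w))) ⊕ ((u ≡ (w ⇒ w)) ≡ ((v ≡ u) ⇒ u)) = min(1, 0.117 + 0.203) = min(1, 0.320) = 0.320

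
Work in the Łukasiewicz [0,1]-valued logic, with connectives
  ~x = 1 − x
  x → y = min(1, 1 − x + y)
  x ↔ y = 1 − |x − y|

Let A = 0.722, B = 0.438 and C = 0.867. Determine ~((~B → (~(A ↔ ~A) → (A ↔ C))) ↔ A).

~B = 1 − 0.438 = 0.562
~A = 1 − 0.722 = 0.278
A ↔ ~A = 1 − |0.722 − 0.278| = 1 − 0.444 = 0.556
~(A ↔ ~A) = 1 − 0.556 = 0.444
A ↔ C = 1 − |0.722 − 0.867| = 1 − 0.145 = 0.855
~(A ↔ ~A) → (A ↔ C) = min(1, 1 − 0.444 + 0.855) = min(1, 1.411) = 1.000
~B → (~(A ↔ ~A) → (A ↔ C)) = min(1, 1 − 0.562 + 1.000) = min(1, 1.438) = 1.000
(~B → (~(A ↔ ~A) → (A ↔ C))) ↔ A = 1 − |1.000 − 0.722| = 1 − 0.278 = 0.722
~((~B → (~(A ↔ ~A) → (A ↔ C))) ↔ A) = 1 − 0.722 = 0.278

0.278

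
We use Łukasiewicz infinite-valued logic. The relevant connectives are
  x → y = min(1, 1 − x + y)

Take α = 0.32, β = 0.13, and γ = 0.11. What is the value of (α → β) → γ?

0.30

α → β = min(1, 1 − 0.32 + 0.13) = min(1, 0.81) = 0.81
(α → β) → γ = min(1, 1 − 0.81 + 0.11) = min(1, 0.30) = 0.30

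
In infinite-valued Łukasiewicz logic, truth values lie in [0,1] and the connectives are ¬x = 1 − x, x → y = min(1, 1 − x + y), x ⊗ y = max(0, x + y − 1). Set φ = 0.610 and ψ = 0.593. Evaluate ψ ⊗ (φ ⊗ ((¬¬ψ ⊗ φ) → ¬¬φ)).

0.203

¬ψ = 1 − 0.593 = 0.407
¬¬ψ = 1 − 0.407 = 0.593
¬¬ψ ⊗ φ = max(0, 0.593 + 0.610 − 1) = max(0, 0.203) = 0.203
¬φ = 1 − 0.610 = 0.390
¬¬φ = 1 − 0.390 = 0.610
(¬¬ψ ⊗ φ) → ¬¬φ = min(1, 1 − 0.203 + 0.610) = min(1, 1.407) = 1.000
φ ⊗ ((¬¬ψ ⊗ φ) → ¬¬φ) = max(0, 0.610 + 1.000 − 1) = max(0, 0.610) = 0.610
ψ ⊗ (φ ⊗ ((¬¬ψ ⊗ φ) → ¬¬φ)) = max(0, 0.593 + 0.610 − 1) = max(0, 0.203) = 0.203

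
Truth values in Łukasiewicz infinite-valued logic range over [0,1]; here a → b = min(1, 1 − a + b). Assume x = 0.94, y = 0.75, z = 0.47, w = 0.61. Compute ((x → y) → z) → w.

x → y = min(1, 1 − 0.94 + 0.75) = min(1, 0.81) = 0.81
(x → y) → z = min(1, 1 − 0.81 + 0.47) = min(1, 0.66) = 0.66
((x → y) → z) → w = min(1, 1 − 0.66 + 0.61) = min(1, 0.95) = 0.95

0.95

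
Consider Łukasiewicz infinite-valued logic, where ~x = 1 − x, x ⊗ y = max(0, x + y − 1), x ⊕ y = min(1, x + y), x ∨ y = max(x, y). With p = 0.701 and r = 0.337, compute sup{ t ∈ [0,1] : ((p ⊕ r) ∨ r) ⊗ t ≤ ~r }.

0.663

p ⊕ r = min(1, 0.701 + 0.337) = min(1, 1.038) = 1.000
(p ⊕ r) ∨ r = max(1.000, 0.337) = 1.000
So the left factor is (p ⊕ r) ∨ r = 1.000.
~r = 1 − 0.337 = 0.663
So the right-hand bound is ~r = 0.663.
The residuum of the Łukasiewicz t-norm gives the supremum: min(1, 1 − 1.000 + 0.663).
1 − 1.000 + 0.663 = 0.663, so t = min(1, 0.663) = 0.663.
Check: 1.000 ⊗ 0.663 = max(0, 0.663) = 0.663 ≤ 0.663.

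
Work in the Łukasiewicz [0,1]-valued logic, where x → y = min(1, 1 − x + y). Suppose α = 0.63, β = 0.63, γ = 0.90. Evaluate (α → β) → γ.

0.90

α → β = min(1, 1 − 0.63 + 0.63) = min(1, 1.00) = 1.00
(α → β) → γ = min(1, 1 − 1.00 + 0.90) = min(1, 0.90) = 0.90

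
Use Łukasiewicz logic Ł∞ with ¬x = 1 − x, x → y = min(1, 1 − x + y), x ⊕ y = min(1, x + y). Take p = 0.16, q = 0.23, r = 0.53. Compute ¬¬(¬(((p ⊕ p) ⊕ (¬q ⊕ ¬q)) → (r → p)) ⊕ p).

p ⊕ p = min(1, 0.16 + 0.16) = min(1, 0.32) = 0.32
¬q = 1 − 0.23 = 0.77
¬q ⊕ ¬q = min(1, 0.77 + 0.77) = min(1, 1.54) = 1.00
(p ⊕ p) ⊕ (¬q ⊕ ¬q) = min(1, 0.32 + 1.00) = min(1, 1.32) = 1.00
r → p = min(1, 1 − 0.53 + 0.16) = min(1, 0.63) = 0.63
((p ⊕ p) ⊕ (¬q ⊕ ¬q)) → (r → p) = min(1, 1 − 1.00 + 0.63) = min(1, 0.63) = 0.63
¬(((p ⊕ p) ⊕ (¬q ⊕ ¬q)) → (r → p)) = 1 − 0.63 = 0.37
¬(((p ⊕ p) ⊕ (¬q ⊕ ¬q)) → (r → p)) ⊕ p = min(1, 0.37 + 0.16) = min(1, 0.53) = 0.53
¬(¬(((p ⊕ p) ⊕ (¬q ⊕ ¬q)) → (r → p)) ⊕ p) = 1 − 0.53 = 0.47
¬¬(¬(((p ⊕ p) ⊕ (¬q ⊕ ¬q)) → (r → p)) ⊕ p) = 1 − 0.47 = 0.53

0.53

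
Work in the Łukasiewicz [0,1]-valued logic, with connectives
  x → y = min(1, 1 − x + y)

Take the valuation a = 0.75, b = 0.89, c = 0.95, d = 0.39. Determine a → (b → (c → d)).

0.80

c → d = min(1, 1 − 0.95 + 0.39) = min(1, 0.44) = 0.44
b → (c → d) = min(1, 1 − 0.89 + 0.44) = min(1, 0.55) = 0.55
a → (b → (c → d)) = min(1, 1 − 0.75 + 0.55) = min(1, 0.80) = 0.80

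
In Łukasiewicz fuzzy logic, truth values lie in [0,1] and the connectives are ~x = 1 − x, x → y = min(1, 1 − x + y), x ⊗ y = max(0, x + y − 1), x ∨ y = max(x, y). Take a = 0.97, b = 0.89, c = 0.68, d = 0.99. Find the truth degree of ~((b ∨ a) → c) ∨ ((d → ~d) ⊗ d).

0.29

b ∨ a = max(0.89, 0.97) = 0.97
(b ∨ a) → c = min(1, 1 − 0.97 + 0.68) = min(1, 0.71) = 0.71
~((b ∨ a) → c) = 1 − 0.71 = 0.29
~d = 1 − 0.99 = 0.01
d → ~d = min(1, 1 − 0.99 + 0.01) = min(1, 0.02) = 0.02
(d → ~d) ⊗ d = max(0, 0.02 + 0.99 − 1) = max(0, 0.01) = 0.01
~((b ∨ a) → c) ∨ ((d → ~d) ⊗ d) = max(0.29, 0.01) = 0.29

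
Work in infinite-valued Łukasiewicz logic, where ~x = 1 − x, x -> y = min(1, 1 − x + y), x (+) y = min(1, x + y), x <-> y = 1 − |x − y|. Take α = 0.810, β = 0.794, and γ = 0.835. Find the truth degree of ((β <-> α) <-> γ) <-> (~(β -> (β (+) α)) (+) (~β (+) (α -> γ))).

β <-> α = 1 − |0.794 − 0.810| = 1 − 0.016 = 0.984
(β <-> α) <-> γ = 1 − |0.984 − 0.835| = 1 − 0.149 = 0.851
β (+) α = min(1, 0.794 + 0.810) = min(1, 1.604) = 1.000
β -> (β (+) α) = min(1, 1 − 0.794 + 1.000) = min(1, 1.206) = 1.000
~(β -> (β (+) α)) = 1 − 1.000 = 0.000
~β = 1 − 0.794 = 0.206
α -> γ = min(1, 1 − 0.810 + 0.835) = min(1, 1.025) = 1.000
~β (+) (α -> γ) = min(1, 0.206 + 1.000) = min(1, 1.206) = 1.000
~(β -> (β (+) α)) (+) (~β (+) (α -> γ)) = min(1, 0.000 + 1.000) = min(1, 1.000) = 1.000
((β <-> α) <-> γ) <-> (~(β -> (β (+) α)) (+) (~β (+) (α -> γ))) = 1 − |0.851 − 1.000| = 1 − 0.149 = 0.851

0.851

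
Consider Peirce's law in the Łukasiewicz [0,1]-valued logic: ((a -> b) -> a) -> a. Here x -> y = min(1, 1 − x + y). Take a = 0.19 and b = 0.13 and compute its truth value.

a -> b = min(1, 1 − 0.19 + 0.13) = min(1, 0.94) = 0.94
(a -> b) -> a = min(1, 1 − 0.94 + 0.19) = min(1, 0.25) = 0.25
((a -> b) -> a) -> a = min(1, 1 − 0.25 + 0.19) = min(1, 0.94) = 0.94
(The value 0.94 < 1 shows this instance is not satisfied; not a Ł∞-tautology in general.)

0.94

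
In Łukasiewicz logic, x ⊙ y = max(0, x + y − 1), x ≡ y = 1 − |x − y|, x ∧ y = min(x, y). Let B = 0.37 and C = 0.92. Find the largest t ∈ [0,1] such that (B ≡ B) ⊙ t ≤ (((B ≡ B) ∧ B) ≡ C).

0.45

B ≡ B = 1 − |0.37 − 0.37| = 1 − 0.00 = 1.00
So the left factor is B ≡ B = 1.00.
(B ≡ B) ∧ B = min(1.00, 0.37) = 0.37
((B ≡ B) ∧ B) ≡ C = 1 − |0.37 − 0.92| = 1 − 0.55 = 0.45
So the right-hand bound is ((B ≡ B) ∧ B) ≡ C = 0.45.
The residuum of the Łukasiewicz t-norm gives the supremum: min(1, 1 − 1.00 + 0.45).
1 − 1.00 + 0.45 = 0.45, so t = min(1, 0.45) = 0.45.
Check: 1.00 ⊙ 0.45 = max(0, 0.45) = 0.45 ≤ 0.45.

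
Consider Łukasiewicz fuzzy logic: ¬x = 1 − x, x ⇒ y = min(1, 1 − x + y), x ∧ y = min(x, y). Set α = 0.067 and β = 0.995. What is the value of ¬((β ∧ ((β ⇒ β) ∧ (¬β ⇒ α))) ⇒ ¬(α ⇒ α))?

β ⇒ β = min(1, 1 − 0.995 + 0.995) = min(1, 1.000) = 1.000
¬β = 1 − 0.995 = 0.005
¬β ⇒ α = min(1, 1 − 0.005 + 0.067) = min(1, 1.062) = 1.000
(β ⇒ β) ∧ (¬β ⇒ α) = min(1.000, 1.000) = 1.000
β ∧ ((β ⇒ β) ∧ (¬β ⇒ α)) = min(0.995, 1.000) = 0.995
α ⇒ α = min(1, 1 − 0.067 + 0.067) = min(1, 1.000) = 1.000
¬(α ⇒ α) = 1 − 1.000 = 0.000
(β ∧ ((β ⇒ β) ∧ (¬β ⇒ α))) ⇒ ¬(α ⇒ α) = min(1, 1 − 0.995 + 0.000) = min(1, 0.005) = 0.005
¬((β ∧ ((β ⇒ β) ∧ (¬β ⇒ α))) ⇒ ¬(α ⇒ α)) = 1 − 0.005 = 0.995

0.995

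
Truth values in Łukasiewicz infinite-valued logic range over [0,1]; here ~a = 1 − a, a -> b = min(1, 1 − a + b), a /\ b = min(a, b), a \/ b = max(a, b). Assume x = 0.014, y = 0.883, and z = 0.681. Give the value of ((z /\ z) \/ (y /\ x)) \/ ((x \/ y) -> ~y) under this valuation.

z /\ z = min(0.681, 0.681) = 0.681
y /\ x = min(0.883, 0.014) = 0.014
(z /\ z) \/ (y /\ x) = max(0.681, 0.014) = 0.681
x \/ y = max(0.014, 0.883) = 0.883
~y = 1 − 0.883 = 0.117
(x \/ y) -> ~y = min(1, 1 − 0.883 + 0.117) = min(1, 0.234) = 0.234
((z /\ z) \/ (y /\ x)) \/ ((x \/ y) -> ~y) = max(0.681, 0.234) = 0.681

0.681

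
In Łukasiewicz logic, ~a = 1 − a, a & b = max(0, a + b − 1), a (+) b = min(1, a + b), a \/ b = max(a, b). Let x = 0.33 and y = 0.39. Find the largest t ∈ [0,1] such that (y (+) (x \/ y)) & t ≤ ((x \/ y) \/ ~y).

x \/ y = max(0.33, 0.39) = 0.39
y (+) (x \/ y) = min(1, 0.39 + 0.39) = min(1, 0.78) = 0.78
So the left factor is y (+) (x \/ y) = 0.78.
~y = 1 − 0.39 = 0.61
(x \/ y) \/ ~y = max(0.39, 0.61) = 0.61
So the right-hand bound is (x \/ y) \/ ~y = 0.61.
The residuum of the Łukasiewicz t-norm gives the supremum: min(1, 1 − 0.78 + 0.61).
1 − 0.78 + 0.61 = 0.83, so t = min(1, 0.83) = 0.83.
Check: 0.78 & 0.83 = max(0, 0.61) = 0.61 ≤ 0.61.

0.83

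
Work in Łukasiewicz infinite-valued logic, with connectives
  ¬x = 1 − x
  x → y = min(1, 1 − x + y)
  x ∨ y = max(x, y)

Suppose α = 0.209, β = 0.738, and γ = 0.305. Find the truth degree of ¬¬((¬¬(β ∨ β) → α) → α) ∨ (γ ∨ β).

β ∨ β = max(0.738, 0.738) = 0.738
¬(β ∨ β) = 1 − 0.738 = 0.262
¬¬(β ∨ β) = 1 − 0.262 = 0.738
¬¬(β ∨ β) → α = min(1, 1 − 0.738 + 0.209) = min(1, 0.471) = 0.471
(¬¬(β ∨ β) → α) → α = min(1, 1 − 0.471 + 0.209) = min(1, 0.738) = 0.738
¬((¬¬(β ∨ β) → α) → α) = 1 − 0.738 = 0.262
¬¬((¬¬(β ∨ β) → α) → α) = 1 − 0.262 = 0.738
γ ∨ β = max(0.305, 0.738) = 0.738
¬¬((¬¬(β ∨ β) → α) → α) ∨ (γ ∨ β) = max(0.738, 0.738) = 0.738

0.738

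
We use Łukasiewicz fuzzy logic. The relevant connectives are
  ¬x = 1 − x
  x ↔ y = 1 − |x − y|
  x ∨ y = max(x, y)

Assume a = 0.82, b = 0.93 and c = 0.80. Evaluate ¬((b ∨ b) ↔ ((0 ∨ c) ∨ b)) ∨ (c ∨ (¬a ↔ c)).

0.80

b ∨ b = max(0.93, 0.93) = 0.93
0 ∨ c = max(0.00, 0.80) = 0.80
(0 ∨ c) ∨ b = max(0.80, 0.93) = 0.93
(b ∨ b) ↔ ((0 ∨ c) ∨ b) = 1 − |0.93 − 0.93| = 1 − 0.00 = 1.00
¬((b ∨ b) ↔ ((0 ∨ c) ∨ b)) = 1 − 1.00 = 0.00
¬a = 1 − 0.82 = 0.18
¬a ↔ c = 1 − |0.18 − 0.80| = 1 − 0.62 = 0.38
c ∨ (¬a ↔ c) = max(0.80, 0.38) = 0.80
¬((b ∨ b) ↔ ((0 ∨ c) ∨ b)) ∨ (c ∨ (¬a ↔ c)) = max(0.00, 0.80) = 0.80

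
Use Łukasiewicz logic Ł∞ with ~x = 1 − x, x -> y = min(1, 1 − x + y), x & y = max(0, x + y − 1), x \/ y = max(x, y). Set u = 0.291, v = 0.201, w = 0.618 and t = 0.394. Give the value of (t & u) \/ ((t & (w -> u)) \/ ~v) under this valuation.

t & u = max(0, 0.394 + 0.291 − 1) = max(0, -0.315) = 0.000
w -> u = min(1, 1 − 0.618 + 0.291) = min(1, 0.673) = 0.673
t & (w -> u) = max(0, 0.394 + 0.673 − 1) = max(0, 0.067) = 0.067
~v = 1 − 0.201 = 0.799
(t & (w -> u)) \/ ~v = max(0.067, 0.799) = 0.799
(t & u) \/ ((t & (w -> u)) \/ ~v) = max(0.000, 0.799) = 0.799

0.799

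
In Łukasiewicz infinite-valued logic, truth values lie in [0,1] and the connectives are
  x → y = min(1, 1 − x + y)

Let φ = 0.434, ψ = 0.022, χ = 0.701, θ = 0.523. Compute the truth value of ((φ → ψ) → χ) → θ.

φ → ψ = min(1, 1 − 0.434 + 0.022) = min(1, 0.588) = 0.588
(φ → ψ) → χ = min(1, 1 − 0.588 + 0.701) = min(1, 1.113) = 1.000
((φ → ψ) → χ) → θ = min(1, 1 − 1.000 + 0.523) = min(1, 0.523) = 0.523

0.523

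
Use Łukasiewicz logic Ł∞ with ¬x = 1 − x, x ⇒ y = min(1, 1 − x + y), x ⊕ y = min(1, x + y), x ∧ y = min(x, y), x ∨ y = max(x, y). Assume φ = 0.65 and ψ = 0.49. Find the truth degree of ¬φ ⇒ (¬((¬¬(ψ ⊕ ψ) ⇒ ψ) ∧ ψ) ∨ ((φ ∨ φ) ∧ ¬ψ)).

1.00

¬φ = 1 − 0.65 = 0.35
ψ ⊕ ψ = min(1, 0.49 + 0.49) = min(1, 0.98) = 0.98
¬(ψ ⊕ ψ) = 1 − 0.98 = 0.02
¬¬(ψ ⊕ ψ) = 1 − 0.02 = 0.98
¬¬(ψ ⊕ ψ) ⇒ ψ = min(1, 1 − 0.98 + 0.49) = min(1, 0.51) = 0.51
(¬¬(ψ ⊕ ψ) ⇒ ψ) ∧ ψ = min(0.51, 0.49) = 0.49
¬((¬¬(ψ ⊕ ψ) ⇒ ψ) ∧ ψ) = 1 − 0.49 = 0.51
φ ∨ φ = max(0.65, 0.65) = 0.65
¬ψ = 1 − 0.49 = 0.51
(φ ∨ φ) ∧ ¬ψ = min(0.65, 0.51) = 0.51
¬((¬¬(ψ ⊕ ψ) ⇒ ψ) ∧ ψ) ∨ ((φ ∨ φ) ∧ ¬ψ) = max(0.51, 0.51) = 0.51
¬φ ⇒ (¬((¬¬(ψ ⊕ ψ) ⇒ ψ) ∧ ψ) ∨ ((φ ∨ φ) ∧ ¬ψ)) = min(1, 1 − 0.35 + 0.51) = min(1, 1.16) = 1.00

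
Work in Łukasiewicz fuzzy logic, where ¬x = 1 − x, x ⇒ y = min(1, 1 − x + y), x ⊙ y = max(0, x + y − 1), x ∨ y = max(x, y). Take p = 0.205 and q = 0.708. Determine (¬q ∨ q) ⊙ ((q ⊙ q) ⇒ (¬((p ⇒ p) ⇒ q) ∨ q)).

¬q = 1 − 0.708 = 0.292
¬q ∨ q = max(0.292, 0.708) = 0.708
q ⊙ q = max(0, 0.708 + 0.708 − 1) = max(0, 0.416) = 0.416
p ⇒ p = min(1, 1 − 0.205 + 0.205) = min(1, 1.000) = 1.000
(p ⇒ p) ⇒ q = min(1, 1 − 1.000 + 0.708) = min(1, 0.708) = 0.708
¬((p ⇒ p) ⇒ q) = 1 − 0.708 = 0.292
¬((p ⇒ p) ⇒ q) ∨ q = max(0.292, 0.708) = 0.708
(q ⊙ q) ⇒ (¬((p ⇒ p) ⇒ q) ∨ q) = min(1, 1 − 0.416 + 0.708) = min(1, 1.292) = 1.000
(¬q ∨ q) ⊙ ((q ⊙ q) ⇒ (¬((p ⇒ p) ⇒ q) ∨ q)) = max(0, 0.708 + 1.000 − 1) = max(0, 0.708) = 0.708

0.708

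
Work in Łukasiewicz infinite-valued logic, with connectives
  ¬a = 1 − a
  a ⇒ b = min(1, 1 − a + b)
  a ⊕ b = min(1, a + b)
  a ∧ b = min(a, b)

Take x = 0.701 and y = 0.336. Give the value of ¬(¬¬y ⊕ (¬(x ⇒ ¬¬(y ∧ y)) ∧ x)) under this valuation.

0.299

¬y = 1 − 0.336 = 0.664
¬¬y = 1 − 0.664 = 0.336
y ∧ y = min(0.336, 0.336) = 0.336
¬(y ∧ y) = 1 − 0.336 = 0.664
¬¬(y ∧ y) = 1 − 0.664 = 0.336
x ⇒ ¬¬(y ∧ y) = min(1, 1 − 0.701 + 0.336) = min(1, 0.635) = 0.635
¬(x ⇒ ¬¬(y ∧ y)) = 1 − 0.635 = 0.365
¬(x ⇒ ¬¬(y ∧ y)) ∧ x = min(0.365, 0.701) = 0.365
¬¬y ⊕ (¬(x ⇒ ¬¬(y ∧ y)) ∧ x) = min(1, 0.336 + 0.365) = min(1, 0.701) = 0.701
¬(¬¬y ⊕ (¬(x ⇒ ¬¬(y ∧ y)) ∧ x)) = 1 − 0.701 = 0.299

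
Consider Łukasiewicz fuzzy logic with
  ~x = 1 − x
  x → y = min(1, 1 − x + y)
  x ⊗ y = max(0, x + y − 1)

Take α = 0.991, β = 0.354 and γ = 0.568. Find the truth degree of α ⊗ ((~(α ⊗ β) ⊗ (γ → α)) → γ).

α ⊗ β = max(0, 0.991 + 0.354 − 1) = max(0, 0.345) = 0.345
~(α ⊗ β) = 1 − 0.345 = 0.655
γ → α = min(1, 1 − 0.568 + 0.991) = min(1, 1.423) = 1.000
~(α ⊗ β) ⊗ (γ → α) = max(0, 0.655 + 1.000 − 1) = max(0, 0.655) = 0.655
(~(α ⊗ β) ⊗ (γ → α)) → γ = min(1, 1 − 0.655 + 0.568) = min(1, 0.913) = 0.913
α ⊗ ((~(α ⊗ β) ⊗ (γ → α)) → γ) = max(0, 0.991 + 0.913 − 1) = max(0, 0.904) = 0.904

0.904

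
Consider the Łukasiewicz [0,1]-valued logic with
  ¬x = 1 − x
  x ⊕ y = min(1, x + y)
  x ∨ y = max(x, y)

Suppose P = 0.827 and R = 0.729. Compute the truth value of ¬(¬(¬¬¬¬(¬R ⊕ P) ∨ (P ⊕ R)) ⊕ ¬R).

¬R = 1 − 0.729 = 0.271
¬R ⊕ P = min(1, 0.271 + 0.827) = min(1, 1.098) = 1.000
¬(¬R ⊕ P) = 1 − 1.000 = 0.000
¬¬(¬R ⊕ P) = 1 − 0.000 = 1.000
¬¬¬(¬R ⊕ P) = 1 − 1.000 = 0.000
¬¬¬¬(¬R ⊕ P) = 1 − 0.000 = 1.000
P ⊕ R = min(1, 0.827 + 0.729) = min(1, 1.556) = 1.000
¬¬¬¬(¬R ⊕ P) ∨ (P ⊕ R) = max(1.000, 1.000) = 1.000
¬(¬¬¬¬(¬R ⊕ P) ∨ (P ⊕ R)) = 1 − 1.000 = 0.000
¬(¬¬¬¬(¬R ⊕ P) ∨ (P ⊕ R)) ⊕ ¬R = min(1, 0.000 + 0.271) = min(1, 0.271) = 0.271
¬(¬(¬¬¬¬(¬R ⊕ P) ∨ (P ⊕ R)) ⊕ ¬R) = 1 − 0.271 = 0.729

0.729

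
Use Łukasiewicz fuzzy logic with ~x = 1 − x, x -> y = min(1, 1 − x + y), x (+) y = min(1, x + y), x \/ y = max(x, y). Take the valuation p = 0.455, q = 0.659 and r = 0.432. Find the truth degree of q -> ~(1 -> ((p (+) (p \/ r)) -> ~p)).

p \/ r = max(0.455, 0.432) = 0.455
p (+) (p \/ r) = min(1, 0.455 + 0.455) = min(1, 0.910) = 0.910
~p = 1 − 0.455 = 0.545
(p (+) (p \/ r)) -> ~p = min(1, 1 − 0.910 + 0.545) = min(1, 0.635) = 0.635
1 -> ((p (+) (p \/ r)) -> ~p) = min(1, 1 − 1.000 + 0.635) = min(1, 0.635) = 0.635
~(1 -> ((p (+) (p \/ r)) -> ~p)) = 1 − 0.635 = 0.365
q -> ~(1 -> ((p (+) (p \/ r)) -> ~p)) = min(1, 1 − 0.659 + 0.365) = min(1, 0.706) = 0.706

0.706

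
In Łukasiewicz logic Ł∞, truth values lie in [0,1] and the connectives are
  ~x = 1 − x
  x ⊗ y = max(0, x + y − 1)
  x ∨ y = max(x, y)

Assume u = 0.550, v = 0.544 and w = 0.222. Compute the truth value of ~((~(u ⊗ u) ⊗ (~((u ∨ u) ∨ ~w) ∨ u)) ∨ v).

0.456

u ⊗ u = max(0, 0.550 + 0.550 − 1) = max(0, 0.100) = 0.100
~(u ⊗ u) = 1 − 0.100 = 0.900
u ∨ u = max(0.550, 0.550) = 0.550
~w = 1 − 0.222 = 0.778
(u ∨ u) ∨ ~w = max(0.550, 0.778) = 0.778
~((u ∨ u) ∨ ~w) = 1 − 0.778 = 0.222
~((u ∨ u) ∨ ~w) ∨ u = max(0.222, 0.550) = 0.550
~(u ⊗ u) ⊗ (~((u ∨ u) ∨ ~w) ∨ u) = max(0, 0.900 + 0.550 − 1) = max(0, 0.450) = 0.450
(~(u ⊗ u) ⊗ (~((u ∨ u) ∨ ~w) ∨ u)) ∨ v = max(0.450, 0.544) = 0.544
~((~(u ⊗ u) ⊗ (~((u ∨ u) ∨ ~w) ∨ u)) ∨ v) = 1 − 0.544 = 0.456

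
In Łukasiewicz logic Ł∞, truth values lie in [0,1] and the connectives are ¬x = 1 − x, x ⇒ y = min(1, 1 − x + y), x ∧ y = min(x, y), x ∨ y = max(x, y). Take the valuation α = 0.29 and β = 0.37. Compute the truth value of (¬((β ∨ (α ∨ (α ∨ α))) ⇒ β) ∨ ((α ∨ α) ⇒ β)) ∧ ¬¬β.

α ∨ α = max(0.29, 0.29) = 0.29
α ∨ (α ∨ α) = max(0.29, 0.29) = 0.29
β ∨ (α ∨ (α ∨ α)) = max(0.37, 0.29) = 0.37
(β ∨ (α ∨ (α ∨ α))) ⇒ β = min(1, 1 − 0.37 + 0.37) = min(1, 1.00) = 1.00
¬((β ∨ (α ∨ (α ∨ α))) ⇒ β) = 1 − 1.00 = 0.00
(α ∨ α) ⇒ β = min(1, 1 − 0.29 + 0.37) = min(1, 1.08) = 1.00
¬((β ∨ (α ∨ (α ∨ α))) ⇒ β) ∨ ((α ∨ α) ⇒ β) = max(0.00, 1.00) = 1.00
¬β = 1 − 0.37 = 0.63
¬¬β = 1 − 0.63 = 0.37
(¬((β ∨ (α ∨ (α ∨ α))) ⇒ β) ∨ ((α ∨ α) ⇒ β)) ∧ ¬¬β = min(1.00, 0.37) = 0.37

0.37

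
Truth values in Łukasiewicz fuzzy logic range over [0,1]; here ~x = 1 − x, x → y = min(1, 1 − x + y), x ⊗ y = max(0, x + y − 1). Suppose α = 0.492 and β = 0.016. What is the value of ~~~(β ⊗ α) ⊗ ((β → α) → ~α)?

0.508

β ⊗ α = max(0, 0.016 + 0.492 − 1) = max(0, -0.492) = 0.000
~(β ⊗ α) = 1 − 0.000 = 1.000
~~(β ⊗ α) = 1 − 1.000 = 0.000
~~~(β ⊗ α) = 1 − 0.000 = 1.000
β → α = min(1, 1 − 0.016 + 0.492) = min(1, 1.476) = 1.000
~α = 1 − 0.492 = 0.508
(β → α) → ~α = min(1, 1 − 1.000 + 0.508) = min(1, 0.508) = 0.508
~~~(β ⊗ α) ⊗ ((β → α) → ~α) = max(0, 1.000 + 0.508 − 1) = max(0, 0.508) = 0.508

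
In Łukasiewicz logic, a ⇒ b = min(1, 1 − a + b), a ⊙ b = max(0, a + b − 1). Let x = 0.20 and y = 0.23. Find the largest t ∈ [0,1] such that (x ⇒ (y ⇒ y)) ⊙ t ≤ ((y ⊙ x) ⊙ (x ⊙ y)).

y ⇒ y = min(1, 1 − 0.23 + 0.23) = min(1, 1.00) = 1.00
x ⇒ (y ⇒ y) = min(1, 1 − 0.20 + 1.00) = min(1, 1.80) = 1.00
So the left factor is x ⇒ (y ⇒ y) = 1.00.
y ⊙ x = max(0, 0.23 + 0.20 − 1) = max(0, -0.57) = 0.00
x ⊙ y = max(0, 0.20 + 0.23 − 1) = max(0, -0.57) = 0.00
(y ⊙ x) ⊙ (x ⊙ y) = max(0, 0.00 + 0.00 − 1) = max(0, -1.00) = 0.00
So the right-hand bound is (y ⊙ x) ⊙ (x ⊙ y) = 0.00.
The residuum of the Łukasiewicz t-norm gives the supremum: min(1, 1 − 1.00 + 0.00).
1 − 1.00 + 0.00 = 0.00, so t = min(1, 0.00) = 0.00.
Check: 1.00 ⊙ 0.00 = max(0, 0.00) = 0.00 ≤ 0.00.

0.00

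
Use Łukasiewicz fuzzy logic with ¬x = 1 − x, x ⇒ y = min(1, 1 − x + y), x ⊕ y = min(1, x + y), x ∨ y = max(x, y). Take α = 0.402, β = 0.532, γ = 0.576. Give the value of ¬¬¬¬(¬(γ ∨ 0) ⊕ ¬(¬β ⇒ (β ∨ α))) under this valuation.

γ ∨ 0 = max(0.576, 0.000) = 0.576
¬(γ ∨ 0) = 1 − 0.576 = 0.424
¬β = 1 − 0.532 = 0.468
β ∨ α = max(0.532, 0.402) = 0.532
¬β ⇒ (β ∨ α) = min(1, 1 − 0.468 + 0.532) = min(1, 1.064) = 1.000
¬(¬β ⇒ (β ∨ α)) = 1 − 1.000 = 0.000
¬(γ ∨ 0) ⊕ ¬(¬β ⇒ (β ∨ α)) = min(1, 0.424 + 0.000) = min(1, 0.424) = 0.424
¬(¬(γ ∨ 0) ⊕ ¬(¬β ⇒ (β ∨ α))) = 1 − 0.424 = 0.576
¬¬(¬(γ ∨ 0) ⊕ ¬(¬β ⇒ (β ∨ α))) = 1 − 0.576 = 0.424
¬¬¬(¬(γ ∨ 0) ⊕ ¬(¬β ⇒ (β ∨ α))) = 1 − 0.424 = 0.576
¬¬¬¬(¬(γ ∨ 0) ⊕ ¬(¬β ⇒ (β ∨ α))) = 1 − 0.576 = 0.424

0.424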